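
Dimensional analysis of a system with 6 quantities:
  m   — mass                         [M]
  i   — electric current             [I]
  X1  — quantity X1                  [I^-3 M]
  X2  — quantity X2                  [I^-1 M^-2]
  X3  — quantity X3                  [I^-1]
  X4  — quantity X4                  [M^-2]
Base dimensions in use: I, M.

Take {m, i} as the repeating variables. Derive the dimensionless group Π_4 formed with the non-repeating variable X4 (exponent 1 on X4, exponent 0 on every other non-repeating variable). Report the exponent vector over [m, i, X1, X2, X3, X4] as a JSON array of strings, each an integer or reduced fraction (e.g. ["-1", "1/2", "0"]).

["2", "0", "0", "0", "0", "1"]

Dimensional matrix (I×M by m×i×X1×X2×X3×X4):
  I: [ 0  1 -3 -1 -1  0]
  M: [ 1  0  1 -2  0 -2]
RREF → pivots at {m,i} ⇒ r = 2
Pivot set = {m,i}, free = {X1,X2,X3,X4}
RREF:
  r0: [   1    0    1   -2    0   -2]
  r1: [   0    1   -3   -1   -1    0]
Fix exponent of X4 at 1, X1 at 0, X2 at 0, X3 at 0; solve each RREF row for its pivot's exponent:
  r0: exp(m) + (-2)·1 = 0 ⇒ exp(m) = 2
  r1: exp(i) + (0)·1 = 0 ⇒ exp(i) = 0
Π_4 = m^2 · X4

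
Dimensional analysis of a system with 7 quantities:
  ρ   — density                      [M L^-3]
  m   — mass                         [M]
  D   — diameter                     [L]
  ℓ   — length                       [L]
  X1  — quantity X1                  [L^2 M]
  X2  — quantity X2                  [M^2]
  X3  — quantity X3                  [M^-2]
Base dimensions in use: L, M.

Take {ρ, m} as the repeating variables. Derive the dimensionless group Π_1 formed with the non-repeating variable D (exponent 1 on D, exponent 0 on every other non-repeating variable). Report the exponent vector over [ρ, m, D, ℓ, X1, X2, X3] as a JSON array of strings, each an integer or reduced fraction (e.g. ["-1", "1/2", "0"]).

Exponent matrix [L,M] × [ρ,m,D,ℓ,X1,X2,X3]:
  L: [-3  0  1  1  2  0  0]
  M: [ 1  1  0  0  1  2 -2]
Echelon form has 2 nonzero rows (pivots: ρ,m)
Pivot set = {ρ,m}, free = {D,ℓ,X1,X2,X3}
RREF:
  r0: [   1    0 -1/3 -1/3 -2/3    0    0]
  r1: [   0    1  1/3  1/3  5/3    2   -2]
Fix exponent of D at 1, ℓ at 0, X1 at 0, X2 at 0, X3 at 0; solve each RREF row for its pivot's exponent:
  r0: exp(ρ) + (-1/3)·1 = 0 ⇒ exp(ρ) = 1/3
  r1: exp(m) + (1/3)·1 = 0 ⇒ exp(m) = -1/3
Π_1 = ρ^(1/3) · m^(-1/3) · D

["1/3", "-1/3", "1", "0", "0", "0", "0"]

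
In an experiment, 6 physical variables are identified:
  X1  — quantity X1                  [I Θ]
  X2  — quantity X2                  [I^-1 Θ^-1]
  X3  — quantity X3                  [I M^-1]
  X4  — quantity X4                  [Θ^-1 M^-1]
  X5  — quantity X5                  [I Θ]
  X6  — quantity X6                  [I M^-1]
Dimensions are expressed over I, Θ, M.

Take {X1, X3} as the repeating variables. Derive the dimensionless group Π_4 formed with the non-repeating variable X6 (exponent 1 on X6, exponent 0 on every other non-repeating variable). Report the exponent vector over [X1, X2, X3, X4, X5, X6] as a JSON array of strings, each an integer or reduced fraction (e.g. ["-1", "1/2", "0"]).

Dimensional matrix (I×Θ×M by X1×X2×X3×X4×X5×X6):
  I: [ 1 -1  1  0  1  1]
  Θ: [ 1 -1  0 -1  1  0]
  M: [ 0  0 -1 -1  0 -1]
Row reduction gives pivot columns X1,X3; rank = 2
Pivot set = {X1,X3}, free = {X2,X4,X5,X6}
RREF:
  r0: [   1   -1    0   -1    1    0]
  r1: [   0    0    1    1    0    1]
  r2: [   0    0    0    0    0    0]
Fix exponent of X6 at 1, X2 at 0, X4 at 0, X5 at 0; solve each RREF row for its pivot's exponent:
  r0: exp(X1) + (0)·1 = 0 ⇒ exp(X1) = 0
  r1: exp(X3) + (1)·1 = 0 ⇒ exp(X3) = -1
Π_4 = X3^-1 · X6

["0", "0", "-1", "0", "0", "1"]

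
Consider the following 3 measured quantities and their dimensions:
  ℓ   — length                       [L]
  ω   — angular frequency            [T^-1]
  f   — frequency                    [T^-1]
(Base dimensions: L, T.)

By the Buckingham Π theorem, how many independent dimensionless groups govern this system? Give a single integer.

Write exponents as rows L,T / cols ℓ,ω,f:
  L: [ 1  0  0]
  T: [ 0 -1 -1]
Echelon form has 2 nonzero rows (pivots: ℓ,ω)
n=3, r=2 ⇒ 1 dimensionless group

1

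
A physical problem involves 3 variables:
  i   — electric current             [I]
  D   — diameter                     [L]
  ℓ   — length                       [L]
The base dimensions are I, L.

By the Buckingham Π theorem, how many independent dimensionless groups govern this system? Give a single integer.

Dimensional matrix (I×L by i×D×ℓ):
  I: [ 1  0  0]
  L: [ 0  1  1]
Echelon form has 2 nonzero rows (pivots: i,D)
Π count = n − r = 3 − 2 = 1

1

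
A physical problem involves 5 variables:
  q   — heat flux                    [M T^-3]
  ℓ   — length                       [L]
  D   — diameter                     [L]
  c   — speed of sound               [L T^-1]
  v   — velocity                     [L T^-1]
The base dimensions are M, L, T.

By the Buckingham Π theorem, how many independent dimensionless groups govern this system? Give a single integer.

Dimensional matrix (M×L×T by q×ℓ×D×c×v):
  M: [ 1  0  0  0  0]
  L: [ 0  1  1  1  1]
  T: [-3  0  0 -1 -1]
RREF → pivots at {q,ℓ,c} ⇒ r = 3
Π count = n − r = 5 − 3 = 2

2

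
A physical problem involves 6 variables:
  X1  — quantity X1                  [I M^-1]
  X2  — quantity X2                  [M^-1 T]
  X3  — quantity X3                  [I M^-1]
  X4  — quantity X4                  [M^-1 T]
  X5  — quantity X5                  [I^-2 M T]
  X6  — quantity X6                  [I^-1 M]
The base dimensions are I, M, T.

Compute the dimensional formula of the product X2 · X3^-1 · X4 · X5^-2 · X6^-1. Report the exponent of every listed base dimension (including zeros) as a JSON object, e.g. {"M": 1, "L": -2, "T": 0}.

{"I": 4, "M": -4, "T": 0}

Dimensional matrix (I×M×T by X1×X2×X3×X4×X5×X6):
  I: [ 1  0  1  0 -2 -1]
  M: [-1 -1 -1 -1  1  1]
  T: [ 0  1  0  1  1  0]
  [I]: (1)·0+(-1)·1+(1)·0+(-2)·-2+(-1)·-1 = 4
  [M]: (1)·-1+(-1)·-1+(1)·-1+(-2)·1+(-1)·1 = -4
  [T]: (1)·1+(-1)·0+(1)·1+(-2)·1+(-1)·0 = 0
⇒ I^4 M^-4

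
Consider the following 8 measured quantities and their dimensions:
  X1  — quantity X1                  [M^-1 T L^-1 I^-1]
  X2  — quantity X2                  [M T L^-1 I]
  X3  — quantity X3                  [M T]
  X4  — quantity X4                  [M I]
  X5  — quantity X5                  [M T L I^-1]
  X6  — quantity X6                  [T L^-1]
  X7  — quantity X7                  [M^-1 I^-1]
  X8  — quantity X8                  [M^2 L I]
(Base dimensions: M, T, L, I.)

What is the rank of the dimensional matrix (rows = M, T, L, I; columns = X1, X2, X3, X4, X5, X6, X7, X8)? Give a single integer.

Exponent matrix [M,T,L,I] × [X1,X2,X3,X4,X5,X6,X7,X8]:
  M: [-1  1  1  1  1  0 -1  2]
  T: [ 1  1  1  0  1  1  0  0]
  L: [-1 -1  0  0  1 -1  0  1]
  I: [-1  1  0  1 -1  0 -1  1]
Row reduction gives pivot columns X1,X2,X3; rank = 3

3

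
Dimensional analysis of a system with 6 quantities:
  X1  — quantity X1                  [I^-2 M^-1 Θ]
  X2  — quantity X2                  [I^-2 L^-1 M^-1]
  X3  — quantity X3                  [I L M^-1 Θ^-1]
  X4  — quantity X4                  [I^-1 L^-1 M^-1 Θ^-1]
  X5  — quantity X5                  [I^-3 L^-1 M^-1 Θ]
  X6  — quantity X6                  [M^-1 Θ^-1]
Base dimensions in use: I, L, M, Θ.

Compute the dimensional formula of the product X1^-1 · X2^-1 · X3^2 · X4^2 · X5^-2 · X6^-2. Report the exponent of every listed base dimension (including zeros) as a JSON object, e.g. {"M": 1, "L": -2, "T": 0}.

{"I": 10, "L": 3, "M": 2, "Θ": -5}

Exponent matrix [I,L,M,Θ] × [X1,X2,X3,X4,X5,X6]:
  I: [-2 -2  1 -1 -3  0]
  L: [ 0 -1  1 -1 -1  0]
  M: [-1 -1 -1 -1 -1 -1]
  Θ: [ 1  0 -1 -1  1 -1]
  [I]: (-1)·-2+(-1)·-2+(2)·1+(2)·-1+(-2)·-3+(-2)·0 = 10
  [L]: (-1)·0+(-1)·-1+(2)·1+(2)·-1+(-2)·-1+(-2)·0 = 3
  [M]: (-1)·-1+(-1)·-1+(2)·-1+(2)·-1+(-2)·-1+(-2)·-1 = 2
  [Θ]: (-1)·1+(-1)·0+(2)·-1+(2)·-1+(-2)·1+(-2)·-1 = -5
⇒ I^10 L^3 M^2 Θ^-5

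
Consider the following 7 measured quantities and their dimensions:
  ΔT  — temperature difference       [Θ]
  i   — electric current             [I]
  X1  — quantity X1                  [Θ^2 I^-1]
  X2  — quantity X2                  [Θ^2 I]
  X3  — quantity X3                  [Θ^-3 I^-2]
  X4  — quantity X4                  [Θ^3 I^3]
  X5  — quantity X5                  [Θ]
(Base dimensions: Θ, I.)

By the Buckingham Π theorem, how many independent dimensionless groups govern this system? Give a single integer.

5

Dimensional matrix (Θ×I by ΔT×i×X1×X2×X3×X4×X5):
  Θ: [ 1  0  2  2 -3  3  1]
  I: [ 0  1 -1  1 -2  3  0]
Echelon form has 2 nonzero rows (pivots: ΔT,i)
n=7, r=2 ⇒ 5 dimensionless groups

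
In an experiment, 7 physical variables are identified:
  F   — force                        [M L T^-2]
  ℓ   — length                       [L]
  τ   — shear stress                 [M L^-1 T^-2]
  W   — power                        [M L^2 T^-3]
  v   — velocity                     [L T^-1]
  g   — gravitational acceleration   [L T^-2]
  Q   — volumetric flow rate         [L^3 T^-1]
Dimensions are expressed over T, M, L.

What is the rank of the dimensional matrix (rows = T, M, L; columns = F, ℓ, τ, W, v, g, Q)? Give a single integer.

Write exponents as rows T,M,L / cols F,ℓ,τ,W,v,g,Q:
  T: [-2  0 -2 -3 -1 -2 -1]
  M: [ 1  0  1  1  0  0  0]
  L: [ 1  1 -1  2  1  1  3]
RREF → pivots at {F,ℓ,W} ⇒ r = 3

3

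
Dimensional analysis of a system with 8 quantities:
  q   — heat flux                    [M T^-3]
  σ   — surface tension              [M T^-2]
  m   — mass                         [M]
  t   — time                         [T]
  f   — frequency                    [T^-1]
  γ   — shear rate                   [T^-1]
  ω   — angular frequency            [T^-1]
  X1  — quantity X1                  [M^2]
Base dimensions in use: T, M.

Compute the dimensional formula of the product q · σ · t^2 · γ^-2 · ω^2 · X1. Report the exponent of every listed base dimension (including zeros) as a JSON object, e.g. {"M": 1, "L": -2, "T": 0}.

{"T": -3, "M": 4}

Dimensional matrix (T×M by q×σ×m×t×f×γ×ω×X1):
  T: [-3 -2  0  1 -1 -1 -1  0]
  M: [ 1  1  1  0  0  0  0  2]
  [T]: (1)·-3+(1)·-2+(2)·1+(-2)·-1+(2)·-1+(1)·0 = -3
  [M]: (1)·1+(1)·1+(2)·0+(-2)·0+(2)·0+(1)·2 = 4
⇒ T^-3 M^4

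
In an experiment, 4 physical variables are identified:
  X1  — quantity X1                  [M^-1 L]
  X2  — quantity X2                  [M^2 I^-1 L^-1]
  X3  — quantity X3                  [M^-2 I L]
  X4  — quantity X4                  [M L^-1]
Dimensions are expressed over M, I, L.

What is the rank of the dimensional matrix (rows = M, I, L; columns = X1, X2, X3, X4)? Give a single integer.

2

Dimensional matrix (M×I×L by X1×X2×X3×X4):
  M: [-1  2 -2  1]
  I: [ 0 -1  1  0]
  L: [ 1 -1  1 -1]
Row reduction gives pivot columns X1,X2; rank = 2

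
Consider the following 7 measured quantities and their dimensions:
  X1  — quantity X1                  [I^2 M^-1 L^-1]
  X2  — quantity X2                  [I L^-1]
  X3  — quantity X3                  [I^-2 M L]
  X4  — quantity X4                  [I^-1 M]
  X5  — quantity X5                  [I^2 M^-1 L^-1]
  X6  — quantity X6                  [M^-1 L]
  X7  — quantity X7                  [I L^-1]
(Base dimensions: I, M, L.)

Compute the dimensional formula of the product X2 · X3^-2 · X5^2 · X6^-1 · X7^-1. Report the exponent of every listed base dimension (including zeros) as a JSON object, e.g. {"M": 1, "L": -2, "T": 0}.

Exponent matrix [I,M,L] × [X1,X2,X3,X4,X5,X6,X7]:
  I: [ 2  1 -2 -1  2  0  1]
  M: [-1  0  1  1 -1 -1  0]
  L: [-1 -1  1  0 -1  1 -1]
  [I]: (1)·1+(-2)·-2+(2)·2+(-1)·0+(-1)·1 = 8
  [M]: (1)·0+(-2)·1+(2)·-1+(-1)·-1+(-1)·0 = -3
  [L]: (1)·-1+(-2)·1+(2)·-1+(-1)·1+(-1)·-1 = -5
⇒ I^8 M^-3 L^-5

{"I": 8, "M": -3, "L": -5}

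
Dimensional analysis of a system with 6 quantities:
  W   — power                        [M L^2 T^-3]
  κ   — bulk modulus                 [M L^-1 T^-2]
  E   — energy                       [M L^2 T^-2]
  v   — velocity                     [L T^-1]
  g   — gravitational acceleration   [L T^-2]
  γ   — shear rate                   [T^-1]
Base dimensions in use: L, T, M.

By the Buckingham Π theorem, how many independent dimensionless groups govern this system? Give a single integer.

3

Write exponents as rows L,T,M / cols W,κ,E,v,g,γ:
  L: [ 2 -1  2  1  1  0]
  T: [-3 -2 -2 -1 -2 -1]
  M: [ 1  1  1  0  0  0]
Echelon form has 3 nonzero rows (pivots: W,κ,E)
6 vars − rank 3 = 3 Π groups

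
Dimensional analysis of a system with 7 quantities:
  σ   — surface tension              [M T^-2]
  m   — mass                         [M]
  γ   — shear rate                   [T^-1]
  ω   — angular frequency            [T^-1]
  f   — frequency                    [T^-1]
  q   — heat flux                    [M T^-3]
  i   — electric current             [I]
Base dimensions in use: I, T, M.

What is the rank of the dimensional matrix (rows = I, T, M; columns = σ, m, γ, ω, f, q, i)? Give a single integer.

Dimensional matrix (I×T×M by σ×m×γ×ω×f×q×i):
  I: [ 0  0  0  0  0  0  1]
  T: [-2  0 -1 -1 -1 -3  0]
  M: [ 1  1  0  0  0  1  0]
Echelon form has 3 nonzero rows (pivots: σ,m,i)

3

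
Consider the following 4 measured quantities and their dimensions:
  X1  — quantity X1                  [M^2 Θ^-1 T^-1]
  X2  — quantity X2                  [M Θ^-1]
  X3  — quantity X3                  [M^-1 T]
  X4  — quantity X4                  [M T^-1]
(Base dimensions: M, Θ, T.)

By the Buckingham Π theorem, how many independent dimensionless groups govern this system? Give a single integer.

2

Write exponents as rows M,Θ,T / cols X1,X2,X3,X4:
  M: [ 2  1 -1  1]
  Θ: [-1 -1  0  0]
  T: [-1  0  1 -1]
RREF → pivots at {X1,X2} ⇒ r = 2
Π count = n − r = 4 − 2 = 2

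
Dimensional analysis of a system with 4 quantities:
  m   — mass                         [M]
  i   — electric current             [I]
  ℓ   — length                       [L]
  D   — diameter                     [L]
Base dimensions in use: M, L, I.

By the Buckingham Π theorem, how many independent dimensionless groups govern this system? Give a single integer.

1

Write exponents as rows M,L,I / cols m,i,ℓ,D:
  M: [ 1  0  0  0]
  L: [ 0  0  1  1]
  I: [ 0  1  0  0]
Row reduction gives pivot columns m,i,ℓ; rank = 3
n=4, r=3 ⇒ 1 dimensionless group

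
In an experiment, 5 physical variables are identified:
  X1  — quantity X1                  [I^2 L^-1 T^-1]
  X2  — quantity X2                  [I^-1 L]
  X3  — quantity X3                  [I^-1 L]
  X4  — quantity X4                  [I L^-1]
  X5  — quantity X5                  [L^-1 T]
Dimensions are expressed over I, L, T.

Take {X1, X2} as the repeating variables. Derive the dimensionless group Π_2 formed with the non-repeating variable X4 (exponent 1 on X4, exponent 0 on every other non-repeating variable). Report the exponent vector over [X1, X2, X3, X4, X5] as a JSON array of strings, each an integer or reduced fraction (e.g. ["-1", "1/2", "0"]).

["0", "1", "0", "1", "0"]

Exponent matrix [I,L,T] × [X1,X2,X3,X4,X5]:
  I: [ 2 -1 -1  1  0]
  L: [-1  1  1 -1 -1]
  T: [-1  0  0  0  1]
Row reduction gives pivot columns X1,X2; rank = 2
Pivot set = {X1,X2}, free = {X3,X4,X5}
RREF:
  r0: [   1    0    0    0   -1]
  r1: [   0    1    1   -1   -2]
  r2: [   0    0    0    0    0]
Fix exponent of X4 at 1, X3 at 0, X5 at 0; solve each RREF row for its pivot's exponent:
  r0: exp(X1) + (0)·1 = 0 ⇒ exp(X1) = 0
  r1: exp(X2) + (-1)·1 = 0 ⇒ exp(X2) = 1
Π_2 = X2 · X4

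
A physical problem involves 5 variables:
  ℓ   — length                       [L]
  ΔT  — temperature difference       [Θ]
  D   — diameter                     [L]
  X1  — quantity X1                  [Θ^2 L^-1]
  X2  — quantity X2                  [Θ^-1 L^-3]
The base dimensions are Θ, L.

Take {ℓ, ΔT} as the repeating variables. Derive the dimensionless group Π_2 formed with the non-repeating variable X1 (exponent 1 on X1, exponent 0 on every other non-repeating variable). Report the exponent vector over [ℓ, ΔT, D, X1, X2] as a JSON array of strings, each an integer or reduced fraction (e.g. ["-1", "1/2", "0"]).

Write exponents as rows Θ,L / cols ℓ,ΔT,D,X1,X2:
  Θ: [ 0  1  0  2 -1]
  L: [ 1  0  1 -1 -3]
RREF → pivots at {ℓ,ΔT} ⇒ r = 2
Pivot set = {ℓ,ΔT}, free = {D,X1,X2}
RREF:
  r0: [   1    0    1   -1   -3]
  r1: [   0    1    0    2   -1]
Fix exponent of X1 at 1, D at 0, X2 at 0; solve each RREF row for its pivot's exponent:
  r0: exp(ℓ) + (-1)·1 = 0 ⇒ exp(ℓ) = 1
  r1: exp(ΔT) + (2)·1 = 0 ⇒ exp(ΔT) = -2
Π_2 = ℓ · ΔT^-2 · X1

["1", "-2", "0", "1", "0"]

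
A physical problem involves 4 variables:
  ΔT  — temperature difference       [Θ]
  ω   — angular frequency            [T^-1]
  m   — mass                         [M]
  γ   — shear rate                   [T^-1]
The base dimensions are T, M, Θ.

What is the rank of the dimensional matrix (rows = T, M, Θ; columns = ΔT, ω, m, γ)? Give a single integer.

Write exponents as rows T,M,Θ / cols ΔT,ω,m,γ:
  T: [ 0 -1  0 -1]
  M: [ 0  0  1  0]
  Θ: [ 1  0  0  0]
Row reduction gives pivot columns ΔT,ω,m; rank = 3

3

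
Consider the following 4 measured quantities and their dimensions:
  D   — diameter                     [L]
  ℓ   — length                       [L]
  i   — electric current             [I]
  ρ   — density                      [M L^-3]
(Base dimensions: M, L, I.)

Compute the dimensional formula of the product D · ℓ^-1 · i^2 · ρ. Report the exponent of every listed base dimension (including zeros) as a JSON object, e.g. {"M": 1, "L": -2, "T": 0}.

Write exponents as rows M,L,I / cols D,ℓ,i,ρ:
  M: [ 0  0  0  1]
  L: [ 1  1  0 -3]
  I: [ 0  0  1  0]
  [M]: (1)·0+(-1)·0+(2)·0+(1)·1 = 1
  [L]: (1)·1+(-1)·1+(2)·0+(1)·-3 = -3
  [I]: (1)·0+(-1)·0+(2)·1+(1)·0 = 2
⇒ M L^-3 I^2

{"M": 1, "L": -3, "I": 2}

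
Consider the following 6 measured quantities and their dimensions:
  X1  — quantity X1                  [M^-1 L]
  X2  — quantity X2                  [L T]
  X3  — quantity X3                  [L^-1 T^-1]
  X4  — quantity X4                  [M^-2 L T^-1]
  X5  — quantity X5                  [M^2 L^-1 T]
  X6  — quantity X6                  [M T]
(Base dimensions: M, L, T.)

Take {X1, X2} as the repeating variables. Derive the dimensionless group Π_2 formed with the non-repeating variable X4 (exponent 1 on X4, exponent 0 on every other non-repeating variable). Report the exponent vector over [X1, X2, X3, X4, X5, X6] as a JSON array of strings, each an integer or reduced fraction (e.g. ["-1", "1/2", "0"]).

Exponent matrix [M,L,T] × [X1,X2,X3,X4,X5,X6]:
  M: [-1  0  0 -2  2  1]
  L: [ 1  1 -1  1 -1  0]
  T: [ 0  1 -1 -1  1  1]
Row reduction gives pivot columns X1,X2; rank = 2
Repeat: X1,X2; free: X3,X4,X5,X6
RREF:
  r0: [   1    0    0    2   -2   -1]
  r1: [   0    1   -1   -1    1    1]
  r2: [   0    0    0    0    0    0]
Fix exponent of X4 at 1, X3 at 0, X5 at 0, X6 at 0; solve each RREF row for its pivot's exponent:
  r0: exp(X1) + (2)·1 = 0 ⇒ exp(X1) = -2
  r1: exp(X2) + (-1)·1 = 0 ⇒ exp(X2) = 1
Π_2 = X1^-2 · X2 · X4

["-2", "1", "0", "1", "0", "0"]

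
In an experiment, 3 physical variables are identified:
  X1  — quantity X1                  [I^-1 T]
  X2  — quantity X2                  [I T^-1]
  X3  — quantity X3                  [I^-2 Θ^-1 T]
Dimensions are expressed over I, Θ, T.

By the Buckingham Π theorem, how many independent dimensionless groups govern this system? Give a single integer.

1

Dimensional matrix (I×Θ×T by X1×X2×X3):
  I: [-1  1 -2]
  Θ: [ 0  0 -1]
  T: [ 1 -1  1]
Row reduction gives pivot columns X1,X3; rank = 2
n=3, r=2 ⇒ 1 dimensionless group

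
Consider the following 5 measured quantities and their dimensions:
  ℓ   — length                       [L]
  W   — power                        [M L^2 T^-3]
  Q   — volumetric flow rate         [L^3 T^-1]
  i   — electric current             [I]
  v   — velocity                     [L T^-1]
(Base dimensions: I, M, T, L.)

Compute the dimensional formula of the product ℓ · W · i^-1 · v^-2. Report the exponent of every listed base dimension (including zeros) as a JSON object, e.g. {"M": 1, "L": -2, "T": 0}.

{"I": -1, "M": 1, "T": -1, "L": 1}

Write exponents as rows I,M,T,L / cols ℓ,W,Q,i,v:
  I: [ 0  0  0  1  0]
  M: [ 0  1  0  0  0]
  T: [ 0 -3 -1  0 -1]
  L: [ 1  2  3  0  1]
  [I]: (1)·0+(1)·0+(-1)·1+(-2)·0 = -1
  [M]: (1)·0+(1)·1+(-1)·0+(-2)·0 = 1
  [T]: (1)·0+(1)·-3+(-1)·0+(-2)·-1 = -1
  [L]: (1)·1+(1)·2+(-1)·0+(-2)·1 = 1
⇒ I^-1 M T^-1 L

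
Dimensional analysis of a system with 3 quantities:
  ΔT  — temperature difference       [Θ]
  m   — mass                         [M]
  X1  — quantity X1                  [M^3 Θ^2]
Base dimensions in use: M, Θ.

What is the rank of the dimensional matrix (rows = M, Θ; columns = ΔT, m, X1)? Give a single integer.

2

Exponent matrix [M,Θ] × [ΔT,m,X1]:
  M: [ 0  1  3]
  Θ: [ 1  0  2]
RREF → pivots at {ΔT,m} ⇒ r = 2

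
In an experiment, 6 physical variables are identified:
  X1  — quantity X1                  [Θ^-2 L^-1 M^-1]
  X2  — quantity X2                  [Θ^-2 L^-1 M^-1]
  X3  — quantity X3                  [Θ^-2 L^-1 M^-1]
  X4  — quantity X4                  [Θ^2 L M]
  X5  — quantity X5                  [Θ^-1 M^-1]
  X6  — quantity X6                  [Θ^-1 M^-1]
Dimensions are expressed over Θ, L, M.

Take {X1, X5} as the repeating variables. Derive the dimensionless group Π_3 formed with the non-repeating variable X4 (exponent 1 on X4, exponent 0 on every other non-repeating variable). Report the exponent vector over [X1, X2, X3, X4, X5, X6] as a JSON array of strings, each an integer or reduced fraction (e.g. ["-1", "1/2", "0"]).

["1", "0", "0", "1", "0", "0"]

Dimensional matrix (Θ×L×M by X1×X2×X3×X4×X5×X6):
  Θ: [-2 -2 -2  2 -1 -1]
  L: [-1 -1 -1  1  0  0]
  M: [-1 -1 -1  1 -1 -1]
Row reduction gives pivot columns X1,X5; rank = 2
Pivot set = {X1,X5}, free = {X2,X3,X4,X6}
RREF:
  r0: [   1    1    1   -1    0    0]
  r1: [   0    0    0    0    1    1]
  r2: [   0    0    0    0    0    0]
Fix exponent of X4 at 1, X2 at 0, X3 at 0, X6 at 0; solve each RREF row for its pivot's exponent:
  r0: exp(X1) + (-1)·1 = 0 ⇒ exp(X1) = 1
  r1: exp(X5) + (0)·1 = 0 ⇒ exp(X5) = 0
Π_3 = X1 · X4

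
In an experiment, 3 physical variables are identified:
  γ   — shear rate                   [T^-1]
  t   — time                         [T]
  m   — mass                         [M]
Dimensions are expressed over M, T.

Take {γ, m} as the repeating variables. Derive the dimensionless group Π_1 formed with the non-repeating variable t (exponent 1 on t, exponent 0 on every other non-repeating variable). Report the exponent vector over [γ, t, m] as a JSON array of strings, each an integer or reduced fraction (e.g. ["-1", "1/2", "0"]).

Exponent matrix [M,T] × [γ,t,m]:
  M: [ 0  0  1]
  T: [-1  1  0]
RREF → pivots at {γ,m} ⇒ r = 2
Pivot set = {γ,m}, free = {t}
RREF:
  r0: [   1   -1    0]
  r1: [   0    0    1]
Fix exponent of t at 1; solve each RREF row for its pivot's exponent:
  r0: exp(γ) + (-1)·1 = 0 ⇒ exp(γ) = 1
  r1: exp(m) + (0)·1 = 0 ⇒ exp(m) = 0
Π_1 = γ · t

["1", "1", "0"]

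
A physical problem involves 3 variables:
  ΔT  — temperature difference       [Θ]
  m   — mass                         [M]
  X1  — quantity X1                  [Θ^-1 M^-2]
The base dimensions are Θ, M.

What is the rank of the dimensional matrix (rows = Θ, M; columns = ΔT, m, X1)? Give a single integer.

2

Dimensional matrix (Θ×M by ΔT×m×X1):
  Θ: [ 1  0 -1]
  M: [ 0  1 -2]
Row reduction gives pivot columns ΔT,m; rank = 2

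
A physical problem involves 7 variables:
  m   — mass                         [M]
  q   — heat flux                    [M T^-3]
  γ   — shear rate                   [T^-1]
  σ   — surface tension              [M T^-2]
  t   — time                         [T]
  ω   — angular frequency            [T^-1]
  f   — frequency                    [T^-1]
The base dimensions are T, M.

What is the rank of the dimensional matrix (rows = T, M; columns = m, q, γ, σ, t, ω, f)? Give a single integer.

2

Dimensional matrix (T×M by m×q×γ×σ×t×ω×f):
  T: [ 0 -3 -1 -2  1 -1 -1]
  M: [ 1  1  0  1  0  0  0]
Echelon form has 2 nonzero rows (pivots: m,q)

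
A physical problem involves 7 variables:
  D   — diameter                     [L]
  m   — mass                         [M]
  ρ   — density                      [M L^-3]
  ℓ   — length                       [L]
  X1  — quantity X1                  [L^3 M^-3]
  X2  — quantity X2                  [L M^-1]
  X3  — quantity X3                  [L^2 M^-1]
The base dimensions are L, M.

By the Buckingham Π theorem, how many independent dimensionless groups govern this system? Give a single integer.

5

Write exponents as rows L,M / cols D,m,ρ,ℓ,X1,X2,X3:
  L: [ 1  0 -3  1  3  1  2]
  M: [ 0  1  1  0 -3 -1 -1]
Echelon form has 2 nonzero rows (pivots: D,m)
7 vars − rank 2 = 5 Π groups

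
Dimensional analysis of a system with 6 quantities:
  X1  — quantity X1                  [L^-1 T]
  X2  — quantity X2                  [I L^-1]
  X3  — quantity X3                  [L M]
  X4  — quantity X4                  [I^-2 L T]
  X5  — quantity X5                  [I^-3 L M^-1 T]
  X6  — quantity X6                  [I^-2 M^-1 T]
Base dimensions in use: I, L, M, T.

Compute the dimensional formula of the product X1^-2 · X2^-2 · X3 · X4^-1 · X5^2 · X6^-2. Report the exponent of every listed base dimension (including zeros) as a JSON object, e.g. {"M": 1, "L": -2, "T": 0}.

Exponent matrix [I,L,M,T] × [X1,X2,X3,X4,X5,X6]:
  I: [ 0  1  0 -2 -3 -2]
  L: [-1 -1  1  1  1  0]
  M: [ 0  0  1  0 -1 -1]
  T: [ 1  0  0  1  1  1]
  [I]: (-2)·0+(-2)·1+(1)·0+(-1)·-2+(2)·-3+(-2)·-2 = -2
  [L]: (-2)·-1+(-2)·-1+(1)·1+(-1)·1+(2)·1+(-2)·0 = 6
  [M]: (-2)·0+(-2)·0+(1)·1+(-1)·0+(2)·-1+(-2)·-1 = 1
  [T]: (-2)·1+(-2)·0+(1)·0+(-1)·1+(2)·1+(-2)·1 = -3
⇒ I^-2 L^6 M T^-3

{"I": -2, "L": 6, "M": 1, "T": -3}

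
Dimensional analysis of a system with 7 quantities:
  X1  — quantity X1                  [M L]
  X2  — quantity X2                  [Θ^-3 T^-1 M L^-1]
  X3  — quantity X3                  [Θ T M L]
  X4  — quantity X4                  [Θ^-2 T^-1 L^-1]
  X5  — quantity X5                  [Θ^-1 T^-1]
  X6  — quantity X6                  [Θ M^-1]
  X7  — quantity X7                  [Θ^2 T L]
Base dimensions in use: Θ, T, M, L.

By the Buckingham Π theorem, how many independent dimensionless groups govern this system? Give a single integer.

Exponent matrix [Θ,T,M,L] × [X1,X2,X3,X4,X5,X6,X7]:
  Θ: [ 0 -3  1 -2 -1  1  2]
  T: [ 0 -1  1 -1 -1  0  1]
  M: [ 1  1  1  0  0 -1  0]
  L: [ 1 -1  1 -1  0  0  1]
RREF → pivots at {X1,X2,X3} ⇒ r = 3
7 vars − rank 3 = 4 Π groups

4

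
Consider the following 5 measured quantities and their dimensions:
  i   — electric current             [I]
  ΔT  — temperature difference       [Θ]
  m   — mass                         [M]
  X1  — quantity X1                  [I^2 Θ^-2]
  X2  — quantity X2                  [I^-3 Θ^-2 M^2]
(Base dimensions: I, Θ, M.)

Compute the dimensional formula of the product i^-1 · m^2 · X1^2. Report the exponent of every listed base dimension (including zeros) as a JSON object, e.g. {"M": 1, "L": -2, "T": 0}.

Exponent matrix [I,Θ,M] × [i,ΔT,m,X1,X2]:
  I: [ 1  0  0  2 -3]
  Θ: [ 0  1  0 -2 -2]
  M: [ 0  0  1  0  2]
  [I]: (-1)·1+(2)·0+(2)·2 = 3
  [Θ]: (-1)·0+(2)·0+(2)·-2 = -4
  [M]: (-1)·0+(2)·1+(2)·0 = 2
⇒ I^3 Θ^-4 M^2

{"I": 3, "Θ": -4, "M": 2}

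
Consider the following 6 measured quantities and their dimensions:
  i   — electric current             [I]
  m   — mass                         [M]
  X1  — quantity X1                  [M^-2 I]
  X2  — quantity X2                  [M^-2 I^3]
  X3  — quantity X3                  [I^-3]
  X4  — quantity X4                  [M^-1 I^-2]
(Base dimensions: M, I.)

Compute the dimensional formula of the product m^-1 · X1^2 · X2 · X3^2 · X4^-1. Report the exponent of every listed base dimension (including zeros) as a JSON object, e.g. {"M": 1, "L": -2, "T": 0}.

{"M": -6, "I": 1}

Write exponents as rows M,I / cols i,m,X1,X2,X3,X4:
  M: [ 0  1 -2 -2  0 -1]
  I: [ 1  0  1  3 -3 -2]
  [M]: (-1)·1+(2)·-2+(1)·-2+(2)·0+(-1)·-1 = -6
  [I]: (-1)·0+(2)·1+(1)·3+(2)·-3+(-1)·-2 = 1
⇒ M^-6 I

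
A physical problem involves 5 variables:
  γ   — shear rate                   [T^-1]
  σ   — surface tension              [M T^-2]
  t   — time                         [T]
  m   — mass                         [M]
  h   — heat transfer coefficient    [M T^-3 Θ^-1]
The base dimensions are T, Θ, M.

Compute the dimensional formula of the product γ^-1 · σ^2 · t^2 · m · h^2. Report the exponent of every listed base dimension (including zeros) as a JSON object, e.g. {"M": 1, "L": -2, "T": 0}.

{"T": -7, "Θ": -2, "M": 5}

Write exponents as rows T,Θ,M / cols γ,σ,t,m,h:
  T: [-1 -2  1  0 -3]
  Θ: [ 0  0  0  0 -1]
  M: [ 0  1  0  1  1]
  [T]: (-1)·-1+(2)·-2+(2)·1+(1)·0+(2)·-3 = -7
  [Θ]: (-1)·0+(2)·0+(2)·0+(1)·0+(2)·-1 = -2
  [M]: (-1)·0+(2)·1+(2)·0+(1)·1+(2)·1 = 5
⇒ T^-7 Θ^-2 M^5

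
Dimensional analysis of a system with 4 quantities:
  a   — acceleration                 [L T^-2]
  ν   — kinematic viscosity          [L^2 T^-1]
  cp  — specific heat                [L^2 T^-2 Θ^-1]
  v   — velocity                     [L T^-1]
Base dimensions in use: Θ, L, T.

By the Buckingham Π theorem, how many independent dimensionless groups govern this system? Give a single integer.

1

Write exponents as rows Θ,L,T / cols a,ν,cp,v:
  Θ: [ 0  0 -1  0]
  L: [ 1  2  2  1]
  T: [-2 -1 -2 -1]
Row reduction gives pivot columns a,ν,cp; rank = 3
n=4, r=3 ⇒ 1 dimensionless group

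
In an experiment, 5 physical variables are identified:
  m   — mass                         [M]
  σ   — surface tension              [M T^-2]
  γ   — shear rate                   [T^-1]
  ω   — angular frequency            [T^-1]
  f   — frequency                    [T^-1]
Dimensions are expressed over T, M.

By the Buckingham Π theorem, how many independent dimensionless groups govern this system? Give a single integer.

3

Dimensional matrix (T×M by m×σ×γ×ω×f):
  T: [ 0 -2 -1 -1 -1]
  M: [ 1  1  0  0  0]
Echelon form has 2 nonzero rows (pivots: m,σ)
n=5, r=2 ⇒ 3 dimensionless groups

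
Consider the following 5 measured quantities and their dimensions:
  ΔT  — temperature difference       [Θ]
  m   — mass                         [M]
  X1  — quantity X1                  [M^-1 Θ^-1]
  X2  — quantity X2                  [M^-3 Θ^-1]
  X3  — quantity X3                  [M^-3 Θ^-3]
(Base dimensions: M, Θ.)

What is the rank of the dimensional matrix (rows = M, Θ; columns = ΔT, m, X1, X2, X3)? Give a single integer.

2

Dimensional matrix (M×Θ by ΔT×m×X1×X2×X3):
  M: [ 0  1 -1 -3 -3]
  Θ: [ 1  0 -1 -1 -3]
RREF → pivots at {ΔT,m} ⇒ r = 2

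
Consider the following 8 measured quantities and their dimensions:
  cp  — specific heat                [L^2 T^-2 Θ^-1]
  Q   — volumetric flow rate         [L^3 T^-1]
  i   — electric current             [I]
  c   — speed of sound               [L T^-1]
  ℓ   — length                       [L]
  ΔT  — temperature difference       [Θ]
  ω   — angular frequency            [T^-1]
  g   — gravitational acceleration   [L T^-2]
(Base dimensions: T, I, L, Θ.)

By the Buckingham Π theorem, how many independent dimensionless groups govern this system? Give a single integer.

Exponent matrix [T,I,L,Θ] × [cp,Q,i,c,ℓ,ΔT,ω,g]:
  T: [-2 -1  0 -1  0  0 -1 -2]
  I: [ 0  0  1  0  0  0  0  0]
  L: [ 2  3  0  1  1  0  0  1]
  Θ: [-1  0  0  0  0  1  0  0]
Echelon form has 4 nonzero rows (pivots: cp,Q,i,c)
Π count = n − r = 8 − 4 = 4

4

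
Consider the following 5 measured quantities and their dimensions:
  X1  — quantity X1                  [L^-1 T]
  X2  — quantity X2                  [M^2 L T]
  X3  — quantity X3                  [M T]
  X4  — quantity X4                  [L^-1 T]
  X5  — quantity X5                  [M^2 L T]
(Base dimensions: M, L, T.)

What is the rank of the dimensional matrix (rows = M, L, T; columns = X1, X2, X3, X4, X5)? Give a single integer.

Dimensional matrix (M×L×T by X1×X2×X3×X4×X5):
  M: [ 0  2  1  0  2]
  L: [-1  1  0 -1  1]
  T: [ 1  1  1  1  1]
Row reduction gives pivot columns X1,X2; rank = 2

2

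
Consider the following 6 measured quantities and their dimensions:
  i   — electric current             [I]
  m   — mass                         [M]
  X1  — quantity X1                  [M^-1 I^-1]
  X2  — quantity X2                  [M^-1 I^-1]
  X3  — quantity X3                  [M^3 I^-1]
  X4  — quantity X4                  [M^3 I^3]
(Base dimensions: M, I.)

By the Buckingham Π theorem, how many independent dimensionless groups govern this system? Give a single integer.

Write exponents as rows M,I / cols i,m,X1,X2,X3,X4:
  M: [ 0  1 -1 -1  3  3]
  I: [ 1  0 -1 -1 -1  3]
Echelon form has 2 nonzero rows (pivots: i,m)
n=6, r=2 ⇒ 4 dimensionless groups

4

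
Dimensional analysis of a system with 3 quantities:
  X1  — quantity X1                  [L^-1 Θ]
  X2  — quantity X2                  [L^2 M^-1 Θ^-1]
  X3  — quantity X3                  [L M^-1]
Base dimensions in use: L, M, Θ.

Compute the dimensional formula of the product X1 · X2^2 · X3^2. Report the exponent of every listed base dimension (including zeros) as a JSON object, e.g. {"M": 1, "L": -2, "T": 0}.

Exponent matrix [L,M,Θ] × [X1,X2,X3]:
  L: [-1  2  1]
  M: [ 0 -1 -1]
  Θ: [ 1 -1  0]
  [L]: (1)·-1+(2)·2+(2)·1 = 5
  [M]: (1)·0+(2)·-1+(2)·-1 = -4
  [Θ]: (1)·1+(2)·-1+(2)·0 = -1
⇒ L^5 M^-4 Θ^-1

{"L": 5, "M": -4, "Θ": -1}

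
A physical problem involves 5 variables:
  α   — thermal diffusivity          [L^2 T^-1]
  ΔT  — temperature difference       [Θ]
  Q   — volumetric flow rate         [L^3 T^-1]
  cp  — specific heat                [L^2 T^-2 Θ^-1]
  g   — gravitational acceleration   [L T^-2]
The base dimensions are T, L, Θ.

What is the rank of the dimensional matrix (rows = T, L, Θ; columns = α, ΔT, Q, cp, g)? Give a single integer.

3

Write exponents as rows T,L,Θ / cols α,ΔT,Q,cp,g:
  T: [-1  0 -1 -2 -2]
  L: [ 2  0  3  2  1]
  Θ: [ 0  1  0 -1  0]
RREF → pivots at {α,ΔT,Q} ⇒ r = 3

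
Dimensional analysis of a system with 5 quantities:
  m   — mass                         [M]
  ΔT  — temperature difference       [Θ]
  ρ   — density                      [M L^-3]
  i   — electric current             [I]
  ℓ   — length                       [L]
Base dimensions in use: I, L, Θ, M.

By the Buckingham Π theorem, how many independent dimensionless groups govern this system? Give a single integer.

1

Dimensional matrix (I×L×Θ×M by m×ΔT×ρ×i×ℓ):
  I: [ 0  0  0  1  0]
  L: [ 0  0 -3  0  1]
  Θ: [ 0  1  0  0  0]
  M: [ 1  0  1  0  0]
Row reduction gives pivot columns m,ΔT,ρ,i; rank = 4
Π count = n − r = 5 − 4 = 1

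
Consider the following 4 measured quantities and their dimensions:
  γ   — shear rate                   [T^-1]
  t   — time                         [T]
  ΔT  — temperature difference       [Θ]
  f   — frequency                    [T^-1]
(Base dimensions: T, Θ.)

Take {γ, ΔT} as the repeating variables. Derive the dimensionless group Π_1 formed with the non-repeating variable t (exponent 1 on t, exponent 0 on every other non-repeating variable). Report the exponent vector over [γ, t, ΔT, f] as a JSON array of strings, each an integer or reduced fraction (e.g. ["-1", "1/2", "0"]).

Write exponents as rows T,Θ / cols γ,t,ΔT,f:
  T: [-1  1  0 -1]
  Θ: [ 0  0  1  0]
Row reduction gives pivot columns γ,ΔT; rank = 2
Pivot set = {γ,ΔT}, free = {t,f}
RREF:
  r0: [   1   -1    0    1]
  r1: [   0    0    1    0]
Fix exponent of t at 1, f at 0; solve each RREF row for its pivot's exponent:
  r0: exp(γ) + (-1)·1 = 0 ⇒ exp(γ) = 1
  r1: exp(ΔT) + (0)·1 = 0 ⇒ exp(ΔT) = 0
Π_1 = γ · t

["1", "1", "0", "0"]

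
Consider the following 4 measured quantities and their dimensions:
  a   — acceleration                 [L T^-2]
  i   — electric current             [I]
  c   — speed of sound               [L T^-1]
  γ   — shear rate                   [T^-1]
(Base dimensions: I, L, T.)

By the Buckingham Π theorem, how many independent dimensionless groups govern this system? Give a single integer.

1

Write exponents as rows I,L,T / cols a,i,c,γ:
  I: [ 0  1  0  0]
  L: [ 1  0  1  0]
  T: [-2  0 -1 -1]
Echelon form has 3 nonzero rows (pivots: a,i,c)
n=4, r=3 ⇒ 1 dimensionless group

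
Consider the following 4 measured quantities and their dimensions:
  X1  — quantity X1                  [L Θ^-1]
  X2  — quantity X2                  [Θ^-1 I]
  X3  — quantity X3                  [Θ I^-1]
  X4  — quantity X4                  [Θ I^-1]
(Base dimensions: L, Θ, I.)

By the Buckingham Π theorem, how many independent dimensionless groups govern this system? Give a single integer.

2

Dimensional matrix (L×Θ×I by X1×X2×X3×X4):
  L: [ 1  0  0  0]
  Θ: [-1 -1  1  1]
  I: [ 0  1 -1 -1]
RREF → pivots at {X1,X2} ⇒ r = 2
n=4, r=2 ⇒ 2 dimensionless groups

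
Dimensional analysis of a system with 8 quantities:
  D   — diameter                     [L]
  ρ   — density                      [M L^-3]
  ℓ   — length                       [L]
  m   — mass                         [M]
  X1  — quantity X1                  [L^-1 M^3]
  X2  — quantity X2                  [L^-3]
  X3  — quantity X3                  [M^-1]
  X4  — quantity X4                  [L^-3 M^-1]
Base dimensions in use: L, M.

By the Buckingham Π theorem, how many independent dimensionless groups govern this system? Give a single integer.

6

Write exponents as rows L,M / cols D,ρ,ℓ,m,X1,X2,X3,X4:
  L: [ 1 -3  1  0 -1 -3  0 -3]
  M: [ 0  1  0  1  3  0 -1 -1]
Row reduction gives pivot columns D,ρ; rank = 2
n=8, r=2 ⇒ 6 dimensionless groups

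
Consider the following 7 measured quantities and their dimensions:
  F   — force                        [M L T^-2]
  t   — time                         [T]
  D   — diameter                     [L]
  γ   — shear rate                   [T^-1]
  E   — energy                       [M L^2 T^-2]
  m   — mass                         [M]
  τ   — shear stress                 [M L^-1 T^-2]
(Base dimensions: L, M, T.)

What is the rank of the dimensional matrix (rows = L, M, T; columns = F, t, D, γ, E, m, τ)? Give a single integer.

Exponent matrix [L,M,T] × [F,t,D,γ,E,m,τ]:
  L: [ 1  0  1  0  2  0 -1]
  M: [ 1  0  0  0  1  1  1]
  T: [-2  1  0 -1 -2  0 -2]
RREF → pivots at {F,t,D} ⇒ r = 3

3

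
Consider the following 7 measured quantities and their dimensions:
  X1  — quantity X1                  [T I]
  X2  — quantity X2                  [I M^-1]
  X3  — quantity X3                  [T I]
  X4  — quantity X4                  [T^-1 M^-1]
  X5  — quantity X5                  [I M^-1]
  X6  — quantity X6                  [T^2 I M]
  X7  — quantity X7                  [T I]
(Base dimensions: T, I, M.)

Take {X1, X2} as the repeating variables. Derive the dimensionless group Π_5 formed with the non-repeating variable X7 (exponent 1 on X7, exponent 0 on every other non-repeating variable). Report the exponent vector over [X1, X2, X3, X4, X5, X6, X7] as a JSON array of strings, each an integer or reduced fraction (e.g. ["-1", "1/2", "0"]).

["-1", "0", "0", "0", "0", "0", "1"]

Write exponents as rows T,I,M / cols X1,X2,X3,X4,X5,X6,X7:
  T: [ 1  0  1 -1  0  2  1]
  I: [ 1  1  1  0  1  1  1]
  M: [ 0 -1  0 -1 -1  1  0]
RREF → pivots at {X1,X2} ⇒ r = 2
Pivot set = {X1,X2}, free = {X3,X4,X5,X6,X7}
RREF:
  r0: [   1    0    1   -1    0    2    1]
  r1: [   0    1    0    1    1   -1    0]
  r2: [   0    0    0    0    0    0    0]
Fix exponent of X7 at 1, X3 at 0, X4 at 0, X5 at 0, X6 at 0; solve each RREF row for its pivot's exponent:
  r0: exp(X1) + (1)·1 = 0 ⇒ exp(X1) = -1
  r1: exp(X2) + (0)·1 = 0 ⇒ exp(X2) = 0
Π_5 = X1^-1 · X7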